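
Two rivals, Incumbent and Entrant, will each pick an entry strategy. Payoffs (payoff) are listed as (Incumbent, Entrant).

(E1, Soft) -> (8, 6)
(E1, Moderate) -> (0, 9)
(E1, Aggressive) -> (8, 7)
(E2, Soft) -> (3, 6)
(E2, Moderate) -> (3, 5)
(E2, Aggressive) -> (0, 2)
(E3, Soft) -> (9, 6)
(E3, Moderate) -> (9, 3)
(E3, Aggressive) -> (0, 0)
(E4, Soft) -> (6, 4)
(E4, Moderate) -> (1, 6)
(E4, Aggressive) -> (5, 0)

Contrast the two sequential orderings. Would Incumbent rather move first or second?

If Incumbent leads: Entrant's best replies are E1→Moderate, E2→Soft, E3→Soft, E4→Moderate; Incumbent's induced payoffs 0, 3, 9, 1; outcome (E3, Soft), payoffs (9, 6).
If Entrant leads: Incumbent's best replies are Soft→E3, Moderate→E3, Aggressive→E1; Entrant's induced payoffs 6, 3, 7; outcome (E1, Aggressive), payoffs (8, 7).
Incumbent gets 9 moving first and 8 moving second, so Incumbent prefers to move first.

first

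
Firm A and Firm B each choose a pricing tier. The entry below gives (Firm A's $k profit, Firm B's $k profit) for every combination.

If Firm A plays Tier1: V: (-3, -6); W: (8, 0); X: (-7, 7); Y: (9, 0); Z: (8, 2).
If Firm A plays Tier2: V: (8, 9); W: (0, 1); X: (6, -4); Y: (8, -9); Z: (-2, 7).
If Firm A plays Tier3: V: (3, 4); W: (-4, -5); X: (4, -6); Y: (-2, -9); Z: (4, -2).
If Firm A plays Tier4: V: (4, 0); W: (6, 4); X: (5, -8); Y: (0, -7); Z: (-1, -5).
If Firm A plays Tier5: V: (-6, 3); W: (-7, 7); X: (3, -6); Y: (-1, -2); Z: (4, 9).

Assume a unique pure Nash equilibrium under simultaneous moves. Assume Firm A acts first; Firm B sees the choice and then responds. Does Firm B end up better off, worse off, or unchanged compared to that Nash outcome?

Solve by backward induction (Firm A leads).
- Tier1 → Firm B plays X (best of -6, 0, 7, 0, 2); Firm A gets -7.
- Tier2 → Firm B plays V (best of 9, 1, -4, -9, 7); Firm A gets 8.
- Tier3 → Firm B plays V (best of 4, -5, -6, -9, -2); Firm A gets 3.
- Tier4 → Firm B plays W (best of 0, 4, -8, -7, -5); Firm A gets 6.
- Tier5 → Firm B plays Z (best of 3, 7, -6, -2, 9); Firm A gets 4.
Maximizing over -7, 8, 3, 6, 4, Firm A chooses Tier2. Subgame-perfect outcome: (Tier2, V) with payoffs (8, 9).
Now find the simultaneous Nash equilibrium.
Firm A's best replies: V→Tier2; W→Tier1; X→Tier2; Y→Tier1; Z→Tier1.
Firm B's best replies: Tier1→X; Tier2→V; Tier3→V; Tier4→W; Tier5→Z.
The unique mutual best reply is (Tier2, V), giving (8, 9).
Firm B earns 9 sequentially versus 9 at the Nash outcome: unchanged.

unchanged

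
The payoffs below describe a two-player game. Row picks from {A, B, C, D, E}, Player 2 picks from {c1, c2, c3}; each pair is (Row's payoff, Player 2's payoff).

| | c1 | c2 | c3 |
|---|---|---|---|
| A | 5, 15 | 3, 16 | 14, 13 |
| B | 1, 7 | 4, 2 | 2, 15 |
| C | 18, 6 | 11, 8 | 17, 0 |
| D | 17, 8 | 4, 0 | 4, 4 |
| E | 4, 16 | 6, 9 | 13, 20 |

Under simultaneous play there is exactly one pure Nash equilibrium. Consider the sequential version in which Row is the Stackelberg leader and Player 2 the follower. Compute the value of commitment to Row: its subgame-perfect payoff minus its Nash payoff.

6

Player 2 best-responds to each possible Row move:
- A → Player 2 plays c2 (best of 15, 16, 13); Row gets 3.
- B → Player 2 plays c3 (best of 7, 2, 15); Row gets 2.
- C → Player 2 plays c2 (best of 6, 8, 0); Row gets 11.
- D → Player 2 plays c1 (best of 8, 0, 4); Row gets 17.
- E → Player 2 plays c3 (best of 16, 9, 20); Row gets 13.
Row's induced payoffs are 3, 2, 11, 17, 13, so Row commits to D. Subgame-perfect outcome: (D, c1) with payoffs (17, 8).
For the simultaneous game, intersect best replies.
Row's best replies: c1→C; c2→C; c3→C.
Player 2's best replies: A→c2; B→c3; C→c2; D→c1; E→c3.
Only (C, c2) has each player best-responding; Nash payoffs (11, 8).
Row's commitment gain: 17 − 11 = 6.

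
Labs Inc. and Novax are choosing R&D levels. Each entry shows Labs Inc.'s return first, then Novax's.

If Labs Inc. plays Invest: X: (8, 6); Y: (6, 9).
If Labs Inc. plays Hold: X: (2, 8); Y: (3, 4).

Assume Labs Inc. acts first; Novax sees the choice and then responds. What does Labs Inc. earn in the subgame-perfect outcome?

6

Work backward from Novax's decision.
- Invest: Novax compares 6, 9 and picks Y; Labs Inc. would get 6.
- Hold: Novax compares 8, 4 and picks X; Labs Inc. would get 2.
Maximizing over 6, 2, Labs Inc. chooses Invest. Subgame-perfect outcome: (Invest, Y) with payoffs (6, 9).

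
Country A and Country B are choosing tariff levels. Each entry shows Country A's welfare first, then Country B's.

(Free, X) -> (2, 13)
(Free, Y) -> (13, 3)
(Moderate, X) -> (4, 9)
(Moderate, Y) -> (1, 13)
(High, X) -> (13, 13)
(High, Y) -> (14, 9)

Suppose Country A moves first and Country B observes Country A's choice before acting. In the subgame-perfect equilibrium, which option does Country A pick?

High

Country B best-responds to each possible Country A move:
- Free → Country B plays X (best of 13, 3); Country A gets 2.
- Moderate → Country B plays Y (best of 9, 13); Country A gets 1.
- High → Country B plays X (best of 13, 9); Country A gets 13.
Maximizing over 2, 1, 13, Country A chooses High. Subgame-perfect outcome: (High, X) with payoffs (13, 13).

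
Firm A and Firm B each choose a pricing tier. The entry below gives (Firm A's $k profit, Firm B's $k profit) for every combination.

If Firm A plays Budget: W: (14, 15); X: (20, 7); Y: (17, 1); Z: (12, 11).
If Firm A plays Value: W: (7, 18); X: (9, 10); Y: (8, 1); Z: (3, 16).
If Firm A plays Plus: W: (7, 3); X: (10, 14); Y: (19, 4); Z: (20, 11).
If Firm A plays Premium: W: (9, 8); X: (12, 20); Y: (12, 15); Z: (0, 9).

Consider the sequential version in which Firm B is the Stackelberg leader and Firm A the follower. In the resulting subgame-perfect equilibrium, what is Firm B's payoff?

Work backward from Firm A's decision.
- W → Firm A plays Budget (best of 14, 7, 7, 9); Firm B gets 15.
- X → Firm A plays Budget (best of 20, 9, 10, 12); Firm B gets 7.
- Y → Firm A plays Plus (best of 17, 8, 19, 12); Firm B gets 4.
- Z → Firm A plays Plus (best of 12, 3, 20, 0); Firm B gets 11.
Maximizing over 15, 7, 4, 11, Firm B chooses W. Subgame-perfect outcome: (Budget, W) with payoffs (14, 15).

15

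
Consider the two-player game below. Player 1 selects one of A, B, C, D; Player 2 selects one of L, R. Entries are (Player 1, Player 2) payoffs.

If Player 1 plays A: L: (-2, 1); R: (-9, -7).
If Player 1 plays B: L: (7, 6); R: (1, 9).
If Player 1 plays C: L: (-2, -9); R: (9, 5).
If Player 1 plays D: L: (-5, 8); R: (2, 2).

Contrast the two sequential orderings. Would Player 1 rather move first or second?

first

If Player 1 leads: Player 2's best replies are A→L, B→R, C→R, D→L; Player 1's induced payoffs -2, 1, 9, -5; outcome (C, R), payoffs (9, 5).
If Player 2 leads: Player 1's best replies are L→B, R→C; Player 2's induced payoffs 6, 5; outcome (B, L), payoffs (7, 6).
Player 1 gets 9 moving first and 7 moving second, so Player 1 prefers to move first.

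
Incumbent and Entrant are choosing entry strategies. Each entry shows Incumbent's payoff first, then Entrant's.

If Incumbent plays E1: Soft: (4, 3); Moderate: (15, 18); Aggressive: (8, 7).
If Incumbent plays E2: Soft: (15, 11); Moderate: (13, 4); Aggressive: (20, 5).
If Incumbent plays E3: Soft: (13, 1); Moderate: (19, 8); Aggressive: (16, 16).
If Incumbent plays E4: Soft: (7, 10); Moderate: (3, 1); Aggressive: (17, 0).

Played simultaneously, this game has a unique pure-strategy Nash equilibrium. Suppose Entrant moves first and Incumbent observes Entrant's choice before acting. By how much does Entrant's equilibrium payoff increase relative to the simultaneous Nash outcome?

Backward induction with Entrant moving first.
- Soft: BR = E2, leader payoff 11.
- Moderate: BR = E3, leader payoff 8.
- Aggressive: BR = E2, leader payoff 5.
Among 11, 8, 5, the best is 11 at Soft. Subgame-perfect outcome: (E2, Soft) with payoffs (15, 11).
Now find the simultaneous Nash equilibrium.
Incumbent's best replies: Soft→E2; Moderate→E3; Aggressive→E2.
Entrant's best replies: E1→Moderate; E2→Soft; E3→Aggressive; E4→Soft.
The unique mutual best reply is (E2, Soft), giving (15, 11).
Entrant's commitment gain: 11 − 11 = 0.

0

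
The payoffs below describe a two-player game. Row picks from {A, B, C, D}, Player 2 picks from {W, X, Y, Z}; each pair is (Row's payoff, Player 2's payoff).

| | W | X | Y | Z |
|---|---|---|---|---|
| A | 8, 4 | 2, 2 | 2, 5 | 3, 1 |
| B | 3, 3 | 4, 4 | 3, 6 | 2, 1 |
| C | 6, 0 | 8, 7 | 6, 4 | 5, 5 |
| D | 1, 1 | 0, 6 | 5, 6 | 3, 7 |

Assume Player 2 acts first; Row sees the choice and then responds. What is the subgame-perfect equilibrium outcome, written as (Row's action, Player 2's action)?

(C, X)

Backward induction with Player 2 moving first.
- W: BR = A, leader payoff 4.
- X: BR = C, leader payoff 7.
- Y: BR = C, leader payoff 4.
- Z: BR = C, leader payoff 5.
Player 2's induced payoffs are 4, 7, 4, 5, so Player 2 commits to X. Subgame-perfect outcome: (C, X) with payoffs (8, 7).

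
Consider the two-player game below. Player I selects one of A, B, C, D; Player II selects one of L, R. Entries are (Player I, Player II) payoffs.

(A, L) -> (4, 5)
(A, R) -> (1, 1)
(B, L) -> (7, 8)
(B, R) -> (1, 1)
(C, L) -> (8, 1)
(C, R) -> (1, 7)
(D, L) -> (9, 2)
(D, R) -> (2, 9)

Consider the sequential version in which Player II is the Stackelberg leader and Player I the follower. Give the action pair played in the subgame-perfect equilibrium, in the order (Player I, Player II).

Work backward from Player I's decision.
- L: BR = D, leader payoff 2.
- R: BR = D, leader payoff 9.
Player II's induced payoffs are 2, 9, so Player II commits to R. Subgame-perfect outcome: (D, R) with payoffs (2, 9).

(D, R)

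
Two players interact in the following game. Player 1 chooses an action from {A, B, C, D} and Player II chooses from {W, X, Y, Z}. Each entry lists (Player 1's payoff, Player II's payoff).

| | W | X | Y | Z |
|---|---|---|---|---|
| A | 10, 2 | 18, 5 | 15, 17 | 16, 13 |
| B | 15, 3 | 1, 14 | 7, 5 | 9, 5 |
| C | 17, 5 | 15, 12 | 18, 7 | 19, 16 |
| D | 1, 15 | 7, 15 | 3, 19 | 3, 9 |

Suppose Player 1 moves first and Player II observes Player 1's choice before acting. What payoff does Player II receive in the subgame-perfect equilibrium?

Player II best-responds to each possible Player 1 move:
- A: Player II compares 2, 5, 17, 13 and picks Y; Player 1 would get 15.
- B: Player II compares 3, 14, 5, 5 and picks X; Player 1 would get 1.
- C: Player II compares 5, 12, 7, 16 and picks Z; Player 1 would get 19.
- D: Player II compares 15, 15, 19, 9 and picks Y; Player 1 would get 3.
Player 1's induced payoffs are 15, 1, 19, 3, so Player 1 commits to C. Subgame-perfect outcome: (C, Z) with payoffs (19, 16).

16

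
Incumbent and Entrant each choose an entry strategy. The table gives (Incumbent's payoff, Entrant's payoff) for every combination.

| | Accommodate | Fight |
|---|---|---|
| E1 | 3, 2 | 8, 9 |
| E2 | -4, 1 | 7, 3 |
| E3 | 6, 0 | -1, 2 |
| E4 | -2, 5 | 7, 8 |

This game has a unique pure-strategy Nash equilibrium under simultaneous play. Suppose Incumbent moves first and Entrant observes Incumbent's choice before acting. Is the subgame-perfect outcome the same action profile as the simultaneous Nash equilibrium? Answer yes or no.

Backward induction with Incumbent moving first.
- E1: Entrant compares 2, 9 and picks Fight; Incumbent would get 8.
- E2: Entrant compares 1, 3 and picks Fight; Incumbent would get 7.
- E3: Entrant compares 0, 2 and picks Fight; Incumbent would get -1.
- E4: Entrant compares 5, 8 and picks Fight; Incumbent would get 7.
Maximizing over 8, 7, -1, 7, Incumbent chooses E1. Subgame-perfect outcome: (E1, Fight) with payoffs (8, 9).
Now find the simultaneous Nash equilibrium.
Incumbent's best replies: Accommodate→E3; Fight→E1.
Entrant's best replies: E1→Fight; E2→Fight; E3→Fight; E4→Fight.
The unique mutual best reply is (E1, Fight), giving (8, 9).
Sequential outcome (E1, Fight) coincides with the Nash profile (E1, Fight).

yes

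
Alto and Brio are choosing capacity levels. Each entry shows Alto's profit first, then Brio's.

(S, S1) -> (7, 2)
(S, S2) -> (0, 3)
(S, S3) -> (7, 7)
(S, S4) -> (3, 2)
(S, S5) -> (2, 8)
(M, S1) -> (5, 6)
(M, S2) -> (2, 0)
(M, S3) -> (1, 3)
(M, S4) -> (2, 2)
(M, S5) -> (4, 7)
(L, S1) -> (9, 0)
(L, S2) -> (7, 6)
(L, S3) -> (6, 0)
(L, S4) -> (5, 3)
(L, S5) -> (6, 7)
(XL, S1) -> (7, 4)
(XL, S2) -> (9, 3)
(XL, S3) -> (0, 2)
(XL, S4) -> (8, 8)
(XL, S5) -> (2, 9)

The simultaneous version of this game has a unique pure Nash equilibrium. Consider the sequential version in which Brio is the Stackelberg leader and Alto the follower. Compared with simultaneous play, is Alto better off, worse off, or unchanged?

Solve by backward induction (Brio leads).
- S1: BR = L, leader payoff 0.
- S2: BR = XL, leader payoff 3.
- S3: BR = S, leader payoff 7.
- S4: BR = XL, leader payoff 8.
- S5: BR = L, leader payoff 7.
Among 0, 3, 7, 8, 7, the best is 8 at S4. Subgame-perfect outcome: (XL, S4) with payoffs (8, 8).
Now find the simultaneous Nash equilibrium.
Alto's best replies: S1→L; S2→XL; S3→S; S4→XL; S5→L.
Brio's best replies: S→S5; M→S5; L→S5; XL→S5.
Only (L, S5) has each player best-responding; Nash payoffs (6, 7).
Alto earns 8 sequentially versus 6 at the Nash outcome: better off.

better off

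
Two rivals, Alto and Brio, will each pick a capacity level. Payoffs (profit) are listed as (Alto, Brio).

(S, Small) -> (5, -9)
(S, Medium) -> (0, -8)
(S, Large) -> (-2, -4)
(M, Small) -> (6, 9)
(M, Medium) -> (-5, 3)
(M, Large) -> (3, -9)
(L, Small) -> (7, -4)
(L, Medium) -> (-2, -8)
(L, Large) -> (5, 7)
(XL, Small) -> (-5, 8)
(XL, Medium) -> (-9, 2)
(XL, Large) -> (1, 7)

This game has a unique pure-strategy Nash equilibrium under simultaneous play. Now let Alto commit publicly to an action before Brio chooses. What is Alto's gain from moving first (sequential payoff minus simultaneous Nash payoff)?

1

Backward induction with Alto moving first.
- S: Brio compares -9, -8, -4 and picks Large; Alto would get -2.
- M: Brio compares 9, 3, -9 and picks Small; Alto would get 6.
- L: Brio compares -4, -8, 7 and picks Large; Alto would get 5.
- XL: Brio compares 8, 2, 7 and picks Small; Alto would get -5.
Alto's induced payoffs are -2, 6, 5, -5, so Alto commits to M. Subgame-perfect outcome: (M, Small) with payoffs (6, 9).
For the simultaneous game, intersect best replies.
Alto's best replies: Small→L; Medium→S; Large→L.
Brio's best replies: S→Large; M→Small; L→Large; XL→Small.
Only (L, Large) has each player best-responding; Nash payoffs (5, 7).
Alto's commitment gain: 6 − 5 = 1.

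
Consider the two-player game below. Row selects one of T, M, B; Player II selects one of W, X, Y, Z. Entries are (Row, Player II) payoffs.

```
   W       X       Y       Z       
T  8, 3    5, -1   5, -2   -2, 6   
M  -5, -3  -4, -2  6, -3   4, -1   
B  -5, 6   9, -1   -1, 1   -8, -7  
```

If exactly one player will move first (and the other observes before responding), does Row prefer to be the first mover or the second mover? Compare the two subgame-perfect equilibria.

second

If Row leads: Player II's best replies are T→Z, M→Z, B→W; Row's induced payoffs -2, 4, -5; outcome (M, Z), payoffs (4, -1).
If Player II leads: Row's best replies are W→T, X→B, Y→M, Z→M; Player II's induced payoffs 3, -1, -3, -1; outcome (T, W), payoffs (8, 3).
Row gets 4 moving first and 8 moving second, so Row prefers to move second.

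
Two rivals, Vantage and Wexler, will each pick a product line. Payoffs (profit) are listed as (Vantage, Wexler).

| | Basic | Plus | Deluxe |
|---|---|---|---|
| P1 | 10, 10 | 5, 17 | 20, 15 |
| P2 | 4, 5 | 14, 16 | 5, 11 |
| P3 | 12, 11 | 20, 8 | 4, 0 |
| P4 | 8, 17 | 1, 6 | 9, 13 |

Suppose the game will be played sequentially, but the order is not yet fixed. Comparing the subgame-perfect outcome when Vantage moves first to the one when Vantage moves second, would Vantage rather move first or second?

If Vantage leads: Wexler's best replies are P1→Plus, P2→Plus, P3→Basic, P4→Basic; Vantage's induced payoffs 5, 14, 12, 8; outcome (P2, Plus), payoffs (14, 16).
If Wexler leads: Vantage's best replies are Basic→P3, Plus→P3, Deluxe→P1; Wexler's induced payoffs 11, 8, 15; outcome (P1, Deluxe), payoffs (20, 15).
Vantage gets 14 moving first and 20 moving second, so Vantage prefers to move second.

second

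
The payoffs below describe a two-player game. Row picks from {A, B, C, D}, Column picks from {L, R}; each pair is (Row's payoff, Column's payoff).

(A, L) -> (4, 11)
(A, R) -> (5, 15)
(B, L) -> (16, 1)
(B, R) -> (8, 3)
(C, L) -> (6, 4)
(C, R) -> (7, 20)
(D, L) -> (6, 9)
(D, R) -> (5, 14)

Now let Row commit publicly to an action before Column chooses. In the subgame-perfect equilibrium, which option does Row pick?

Solve by backward induction (Row leads).
- A: BR = R, leader payoff 5.
- B: BR = R, leader payoff 8.
- C: BR = R, leader payoff 7.
- D: BR = R, leader payoff 5.
Row's induced payoffs are 5, 8, 7, 5, so Row commits to B. Subgame-perfect outcome: (B, R) with payoffs (8, 3).

B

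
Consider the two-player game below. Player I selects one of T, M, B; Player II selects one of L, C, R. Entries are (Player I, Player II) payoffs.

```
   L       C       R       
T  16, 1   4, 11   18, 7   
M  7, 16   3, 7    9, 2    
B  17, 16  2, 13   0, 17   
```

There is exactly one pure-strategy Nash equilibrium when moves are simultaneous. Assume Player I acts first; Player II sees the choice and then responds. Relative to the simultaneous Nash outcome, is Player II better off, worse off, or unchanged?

Backward induction with Player I moving first.
- T: BR = C, leader payoff 4.
- M: BR = L, leader payoff 7.
- B: BR = R, leader payoff 0.
Among 4, 7, 0, the best is 7 at M. Subgame-perfect outcome: (M, L) with payoffs (7, 16).
Under simultaneous play:
Player I's best replies: L→B; C→T; R→T.
Player II's best replies: T→C; M→L; B→R.
Only (T, C) has each player best-responding; Nash payoffs (4, 11).
Player II earns 16 sequentially versus 11 at the Nash outcome: better off.

better off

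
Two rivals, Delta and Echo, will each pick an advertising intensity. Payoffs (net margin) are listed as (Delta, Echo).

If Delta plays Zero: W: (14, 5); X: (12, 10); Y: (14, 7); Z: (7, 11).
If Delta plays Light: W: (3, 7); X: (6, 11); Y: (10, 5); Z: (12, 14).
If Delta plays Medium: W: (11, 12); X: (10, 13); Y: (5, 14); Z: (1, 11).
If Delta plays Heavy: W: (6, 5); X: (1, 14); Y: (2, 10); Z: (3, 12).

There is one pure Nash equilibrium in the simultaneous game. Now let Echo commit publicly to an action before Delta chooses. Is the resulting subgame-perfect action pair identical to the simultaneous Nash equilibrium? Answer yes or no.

yes

Delta best-responds to each possible Echo move:
- W → Delta plays Zero (best of 14, 3, 11, 6); Echo gets 5.
- X → Delta plays Zero (best of 12, 6, 10, 1); Echo gets 10.
- Y → Delta plays Zero (best of 14, 10, 5, 2); Echo gets 7.
- Z → Delta plays Light (best of 7, 12, 1, 3); Echo gets 14.
Echo's induced payoffs are 5, 10, 7, 14, so Echo commits to Z. Subgame-perfect outcome: (Light, Z) with payoffs (12, 14).
For the simultaneous game, intersect best replies.
Delta's best replies: W→Zero; X→Zero; Y→Zero; Z→Light.
Echo's best replies: Zero→Z; Light→Z; Medium→Y; Heavy→X.
The unique mutual best reply is (Light, Z), giving (12, 14).
Sequential outcome (Light, Z) coincides with the Nash profile (Light, Z).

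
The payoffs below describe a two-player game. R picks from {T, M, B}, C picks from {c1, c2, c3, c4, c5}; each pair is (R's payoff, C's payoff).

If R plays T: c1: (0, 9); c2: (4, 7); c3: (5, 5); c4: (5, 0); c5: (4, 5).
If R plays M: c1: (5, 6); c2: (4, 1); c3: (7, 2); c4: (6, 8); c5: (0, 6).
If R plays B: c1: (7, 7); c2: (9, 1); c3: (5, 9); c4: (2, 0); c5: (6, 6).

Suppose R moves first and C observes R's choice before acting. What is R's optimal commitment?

C best-responds to each possible R move:
- T: C compares 9, 7, 5, 0, 5 and picks c1; R would get 0.
- M: C compares 6, 1, 2, 8, 6 and picks c4; R would get 6.
- B: C compares 7, 1, 9, 0, 6 and picks c3; R would get 5.
Among 0, 6, 5, the best is 6 at M. Subgame-perfect outcome: (M, c4) with payoffs (6, 8).

M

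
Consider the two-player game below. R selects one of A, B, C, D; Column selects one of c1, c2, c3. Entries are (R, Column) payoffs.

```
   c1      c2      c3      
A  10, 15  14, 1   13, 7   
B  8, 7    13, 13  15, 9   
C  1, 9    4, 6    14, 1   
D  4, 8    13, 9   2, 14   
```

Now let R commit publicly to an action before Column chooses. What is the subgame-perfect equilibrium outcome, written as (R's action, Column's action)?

(B, c2)

Solve by backward induction (R leads).
- A → Column plays c1 (best of 15, 1, 7); R gets 10.
- B → Column plays c2 (best of 7, 13, 9); R gets 13.
- C → Column plays c1 (best of 9, 6, 1); R gets 1.
- D → Column plays c3 (best of 8, 9, 14); R gets 2.
R's induced payoffs are 10, 13, 1, 2, so R commits to B. Subgame-perfect outcome: (B, c2) with payoffs (13, 13).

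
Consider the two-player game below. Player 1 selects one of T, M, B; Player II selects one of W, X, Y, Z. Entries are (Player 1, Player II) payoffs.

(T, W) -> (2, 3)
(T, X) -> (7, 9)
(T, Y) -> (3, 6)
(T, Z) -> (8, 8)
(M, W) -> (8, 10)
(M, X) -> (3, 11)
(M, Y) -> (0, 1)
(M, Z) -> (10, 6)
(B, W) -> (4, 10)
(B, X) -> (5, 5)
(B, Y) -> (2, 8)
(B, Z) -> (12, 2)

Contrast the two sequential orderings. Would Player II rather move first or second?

first

If Player 1 leads: Player II's best replies are T→X, M→X, B→W; Player 1's induced payoffs 7, 3, 4; outcome (T, X), payoffs (7, 9).
If Player II leads: Player 1's best replies are W→M, X→T, Y→T, Z→B; Player II's induced payoffs 10, 9, 6, 2; outcome (M, W), payoffs (8, 10).
Player II gets 10 moving first and 9 moving second, so Player II prefers to move first.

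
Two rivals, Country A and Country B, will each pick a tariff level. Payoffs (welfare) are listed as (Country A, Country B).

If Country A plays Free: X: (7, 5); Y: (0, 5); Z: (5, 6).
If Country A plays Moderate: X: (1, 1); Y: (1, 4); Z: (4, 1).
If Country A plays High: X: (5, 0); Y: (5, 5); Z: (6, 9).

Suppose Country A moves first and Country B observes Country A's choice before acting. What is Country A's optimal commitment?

Country B best-responds to each possible Country A move:
- Free: Country B compares 5, 5, 6 and picks Z; Country A would get 5.
- Moderate: Country B compares 1, 4, 1 and picks Y; Country A would get 1.
- High: Country B compares 0, 5, 9 and picks Z; Country A would get 6.
Maximizing over 5, 1, 6, Country A chooses High. Subgame-perfect outcome: (High, Z) with payoffs (6, 9).

High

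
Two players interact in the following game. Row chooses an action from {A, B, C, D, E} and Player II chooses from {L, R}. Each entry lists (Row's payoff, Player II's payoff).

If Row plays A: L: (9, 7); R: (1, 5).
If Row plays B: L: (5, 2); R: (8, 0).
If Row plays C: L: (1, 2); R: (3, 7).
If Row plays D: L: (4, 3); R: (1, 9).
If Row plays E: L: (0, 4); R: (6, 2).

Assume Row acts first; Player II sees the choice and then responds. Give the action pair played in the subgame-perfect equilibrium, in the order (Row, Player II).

(A, L)

Backward induction with Row moving first.
- A: Player II compares 7, 5 and picks L; Row would get 9.
- B: Player II compares 2, 0 and picks L; Row would get 5.
- C: Player II compares 2, 7 and picks R; Row would get 3.
- D: Player II compares 3, 9 and picks R; Row would get 1.
- E: Player II compares 4, 2 and picks L; Row would get 0.
Row's induced payoffs are 9, 5, 3, 1, 0, so Row commits to A. Subgame-perfect outcome: (A, L) with payoffs (9, 7).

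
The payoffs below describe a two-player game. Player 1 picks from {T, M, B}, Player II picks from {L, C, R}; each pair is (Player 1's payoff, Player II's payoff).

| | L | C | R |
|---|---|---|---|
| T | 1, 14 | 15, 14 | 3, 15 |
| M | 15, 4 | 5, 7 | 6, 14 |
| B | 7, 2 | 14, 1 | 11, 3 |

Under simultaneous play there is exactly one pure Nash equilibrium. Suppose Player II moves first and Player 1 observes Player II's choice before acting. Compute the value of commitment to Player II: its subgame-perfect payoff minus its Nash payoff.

Work backward from Player 1's decision.
- L: BR = M, leader payoff 4.
- C: BR = T, leader payoff 14.
- R: BR = B, leader payoff 3.
Among 4, 14, 3, the best is 14 at C. Subgame-perfect outcome: (T, C) with payoffs (15, 14).
Now find the simultaneous Nash equilibrium.
Player 1's best replies: L→M; C→T; R→B.
Player II's best replies: T→R; M→R; B→R.
Only (B, R) has each player best-responding; Nash payoffs (11, 3).
Player II's commitment gain: 14 − 3 = 11.

11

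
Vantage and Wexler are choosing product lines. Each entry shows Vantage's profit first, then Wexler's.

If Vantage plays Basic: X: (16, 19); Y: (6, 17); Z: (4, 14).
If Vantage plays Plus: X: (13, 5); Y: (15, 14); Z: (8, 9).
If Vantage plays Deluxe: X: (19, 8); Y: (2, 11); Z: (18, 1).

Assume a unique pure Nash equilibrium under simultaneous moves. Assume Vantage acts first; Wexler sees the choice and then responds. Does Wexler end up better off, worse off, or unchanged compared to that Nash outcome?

better off

Wexler best-responds to each possible Vantage move:
- Basic: BR = X, leader payoff 16.
- Plus: BR = Y, leader payoff 15.
- Deluxe: BR = Y, leader payoff 2.
Maximizing over 16, 15, 2, Vantage chooses Basic. Subgame-perfect outcome: (Basic, X) with payoffs (16, 19).
Now find the simultaneous Nash equilibrium.
Vantage's best replies: X→Deluxe; Y→Plus; Z→Deluxe.
Wexler's best replies: Basic→X; Plus→Y; Deluxe→Y.
Only (Plus, Y) has each player best-responding; Nash payoffs (15, 14).
Wexler earns 19 sequentially versus 14 at the Nash outcome: better off.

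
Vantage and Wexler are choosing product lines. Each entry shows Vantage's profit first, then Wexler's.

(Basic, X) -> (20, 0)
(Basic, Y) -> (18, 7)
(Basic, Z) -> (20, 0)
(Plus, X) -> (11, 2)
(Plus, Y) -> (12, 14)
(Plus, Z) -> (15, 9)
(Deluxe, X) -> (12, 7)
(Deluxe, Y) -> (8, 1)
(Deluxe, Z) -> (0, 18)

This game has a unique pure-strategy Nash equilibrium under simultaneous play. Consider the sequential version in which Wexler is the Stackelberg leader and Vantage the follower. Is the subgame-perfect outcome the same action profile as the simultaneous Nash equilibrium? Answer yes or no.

Backward induction with Wexler moving first.
- X: BR = Basic, leader payoff 0.
- Y: BR = Basic, leader payoff 7.
- Z: BR = Basic, leader payoff 0.
Wexler's induced payoffs are 0, 7, 0, so Wexler commits to Y. Subgame-perfect outcome: (Basic, Y) with payoffs (18, 7).
Now find the simultaneous Nash equilibrium.
Vantage's best replies: X→Basic; Y→Basic; Z→Basic.
Wexler's best replies: Basic→Y; Plus→Y; Deluxe→Z.
Only (Basic, Y) has each player best-responding; Nash payoffs (18, 7).
Sequential outcome (Basic, Y) coincides with the Nash profile (Basic, Y).

yes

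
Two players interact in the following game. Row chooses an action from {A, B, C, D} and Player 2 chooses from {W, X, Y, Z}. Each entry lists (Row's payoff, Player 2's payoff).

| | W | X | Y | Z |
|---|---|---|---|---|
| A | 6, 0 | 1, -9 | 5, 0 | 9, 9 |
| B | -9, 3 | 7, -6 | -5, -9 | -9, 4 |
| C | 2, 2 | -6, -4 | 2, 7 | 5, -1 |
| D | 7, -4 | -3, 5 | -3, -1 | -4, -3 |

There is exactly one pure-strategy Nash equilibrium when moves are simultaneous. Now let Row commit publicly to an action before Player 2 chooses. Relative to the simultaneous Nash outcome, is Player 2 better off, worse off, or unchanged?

unchanged

Solve by backward induction (Row leads).
- A → Player 2 plays Z (best of 0, -9, 0, 9); Row gets 9.
- B → Player 2 plays Z (best of 3, -6, -9, 4); Row gets -9.
- C → Player 2 plays Y (best of 2, -4, 7, -1); Row gets 2.
- D → Player 2 plays X (best of -4, 5, -1, -3); Row gets -3.
Maximizing over 9, -9, 2, -3, Row chooses A. Subgame-perfect outcome: (A, Z) with payoffs (9, 9).
Under simultaneous play:
Row's best replies: W→D; X→B; Y→A; Z→A.
Player 2's best replies: A→Z; B→Z; C→Y; D→X.
Only (A, Z) has each player best-responding; Nash payoffs (9, 9).
Player 2 earns 9 sequentially versus 9 at the Nash outcome: unchanged.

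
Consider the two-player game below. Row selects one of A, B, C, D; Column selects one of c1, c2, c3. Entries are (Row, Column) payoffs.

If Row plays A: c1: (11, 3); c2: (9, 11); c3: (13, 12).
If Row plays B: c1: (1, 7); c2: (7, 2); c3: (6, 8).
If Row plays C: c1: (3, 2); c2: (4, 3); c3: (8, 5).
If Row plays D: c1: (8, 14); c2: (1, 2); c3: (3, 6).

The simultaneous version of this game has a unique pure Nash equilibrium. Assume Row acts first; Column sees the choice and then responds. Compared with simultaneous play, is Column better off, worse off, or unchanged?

Solve by backward induction (Row leads).
- A → Column plays c3 (best of 3, 11, 12); Row gets 13.
- B → Column plays c3 (best of 7, 2, 8); Row gets 6.
- C → Column plays c3 (best of 2, 3, 5); Row gets 8.
- D → Column plays c1 (best of 14, 2, 6); Row gets 8.
Among 13, 6, 8, 8, the best is 13 at A. Subgame-perfect outcome: (A, c3) with payoffs (13, 12).
For the simultaneous game, intersect best replies.
Row's best replies: c1→A; c2→A; c3→A.
Column's best replies: A→c3; B→c3; C→c3; D→c1.
The unique mutual best reply is (A, c3), giving (13, 12).
Column earns 12 sequentially versus 12 at the Nash outcome: unchanged.

unchanged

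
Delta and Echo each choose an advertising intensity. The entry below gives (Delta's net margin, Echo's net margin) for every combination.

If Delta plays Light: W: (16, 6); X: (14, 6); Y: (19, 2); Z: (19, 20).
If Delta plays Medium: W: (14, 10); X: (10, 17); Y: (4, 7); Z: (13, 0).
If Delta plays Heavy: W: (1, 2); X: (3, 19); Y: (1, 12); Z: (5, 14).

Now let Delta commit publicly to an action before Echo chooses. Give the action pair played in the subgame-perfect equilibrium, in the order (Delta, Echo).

Solve by backward induction (Delta leads).
- Light → Echo plays Z (best of 6, 6, 2, 20); Delta gets 19.
- Medium → Echo plays X (best of 10, 17, 7, 0); Delta gets 10.
- Heavy → Echo plays X (best of 2, 19, 12, 14); Delta gets 3.
Among 19, 10, 3, the best is 19 at Light. Subgame-perfect outcome: (Light, Z) with payoffs (19, 20).

(Light, Z)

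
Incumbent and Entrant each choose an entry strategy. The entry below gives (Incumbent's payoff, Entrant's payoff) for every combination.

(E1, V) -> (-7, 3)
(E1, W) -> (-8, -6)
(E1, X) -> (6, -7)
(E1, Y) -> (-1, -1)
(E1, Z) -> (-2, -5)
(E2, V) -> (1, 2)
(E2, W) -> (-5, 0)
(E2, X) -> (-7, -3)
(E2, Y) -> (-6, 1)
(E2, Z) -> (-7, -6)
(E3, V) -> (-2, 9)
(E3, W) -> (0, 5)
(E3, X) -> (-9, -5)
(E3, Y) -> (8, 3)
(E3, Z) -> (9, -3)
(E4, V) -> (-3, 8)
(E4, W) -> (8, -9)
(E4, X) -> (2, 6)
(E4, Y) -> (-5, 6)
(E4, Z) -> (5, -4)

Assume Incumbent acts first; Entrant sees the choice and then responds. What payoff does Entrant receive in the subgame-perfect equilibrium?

2

Entrant best-responds to each possible Incumbent move:
- E1: BR = V, leader payoff -7.
- E2: BR = V, leader payoff 1.
- E3: BR = V, leader payoff -2.
- E4: BR = V, leader payoff -3.
Incumbent's induced payoffs are -7, 1, -2, -3, so Incumbent commits to E2. Subgame-perfect outcome: (E2, V) with payoffs (1, 2).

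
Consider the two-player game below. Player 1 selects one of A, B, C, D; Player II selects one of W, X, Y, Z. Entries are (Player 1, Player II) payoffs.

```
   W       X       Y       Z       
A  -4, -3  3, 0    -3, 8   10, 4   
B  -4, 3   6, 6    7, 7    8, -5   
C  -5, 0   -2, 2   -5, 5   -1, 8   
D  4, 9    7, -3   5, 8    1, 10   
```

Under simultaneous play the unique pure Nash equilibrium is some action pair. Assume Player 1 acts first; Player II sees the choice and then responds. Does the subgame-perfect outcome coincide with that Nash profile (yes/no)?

yes

Solve by backward induction (Player 1 leads).
- A: Player II compares -3, 0, 8, 4 and picks Y; Player 1 would get -3.
- B: Player II compares 3, 6, 7, -5 and picks Y; Player 1 would get 7.
- C: Player II compares 0, 2, 5, 8 and picks Z; Player 1 would get -1.
- D: Player II compares 9, -3, 8, 10 and picks Z; Player 1 would get 1.
Among -3, 7, -1, 1, the best is 7 at B. Subgame-perfect outcome: (B, Y) with payoffs (7, 7).
Under simultaneous play:
Player 1's best replies: W→D; X→D; Y→B; Z→A.
Player II's best replies: A→Y; B→Y; C→Z; D→Z.
Only (B, Y) has each player best-responding; Nash payoffs (7, 7).
Sequential outcome (B, Y) coincides with the Nash profile (B, Y).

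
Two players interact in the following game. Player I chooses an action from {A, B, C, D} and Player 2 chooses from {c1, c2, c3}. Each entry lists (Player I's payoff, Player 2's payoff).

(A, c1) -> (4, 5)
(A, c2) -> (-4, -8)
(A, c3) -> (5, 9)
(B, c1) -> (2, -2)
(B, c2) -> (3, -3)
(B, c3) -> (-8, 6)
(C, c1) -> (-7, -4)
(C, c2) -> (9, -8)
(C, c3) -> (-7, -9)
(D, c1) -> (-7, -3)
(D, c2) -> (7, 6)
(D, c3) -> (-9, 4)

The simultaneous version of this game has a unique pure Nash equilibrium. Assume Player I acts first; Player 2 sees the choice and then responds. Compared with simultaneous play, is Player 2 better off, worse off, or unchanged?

worse off

Backward induction with Player I moving first.
- A: BR = c3, leader payoff 5.
- B: BR = c3, leader payoff -8.
- C: BR = c1, leader payoff -7.
- D: BR = c2, leader payoff 7.
Maximizing over 5, -8, -7, 7, Player I chooses D. Subgame-perfect outcome: (D, c2) with payoffs (7, 6).
For the simultaneous game, intersect best replies.
Player I's best replies: c1→A; c2→C; c3→A.
Player 2's best replies: A→c3; B→c3; C→c1; D→c2.
The unique mutual best reply is (A, c3), giving (5, 9).
Player 2 earns 6 sequentially versus 9 at the Nash outcome: worse off.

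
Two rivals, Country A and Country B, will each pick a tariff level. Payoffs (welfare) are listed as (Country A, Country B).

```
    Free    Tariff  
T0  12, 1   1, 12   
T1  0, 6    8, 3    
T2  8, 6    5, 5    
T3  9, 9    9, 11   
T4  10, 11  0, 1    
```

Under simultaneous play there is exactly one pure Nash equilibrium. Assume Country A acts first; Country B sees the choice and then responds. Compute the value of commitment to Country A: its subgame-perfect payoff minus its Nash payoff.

1

Backward induction with Country A moving first.
- T0: Country B compares 1, 12 and picks Tariff; Country A would get 1.
- T1: Country B compares 6, 3 and picks Free; Country A would get 0.
- T2: Country B compares 6, 5 and picks Free; Country A would get 8.
- T3: Country B compares 9, 11 and picks Tariff; Country A would get 9.
- T4: Country B compares 11, 1 and picks Free; Country A would get 10.
Country A's induced payoffs are 1, 0, 8, 9, 10, so Country A commits to T4. Subgame-perfect outcome: (T4, Free) with payoffs (10, 11).
For the simultaneous game, intersect best replies.
Country A's best replies: Free→T0; Tariff→T3.
Country B's best replies: T0→Tariff; T1→Free; T2→Free; T3→Tariff; T4→Free.
Only (T3, Tariff) has each player best-responding; Nash payoffs (9, 11).
Country A's commitment gain: 10 − 9 = 1.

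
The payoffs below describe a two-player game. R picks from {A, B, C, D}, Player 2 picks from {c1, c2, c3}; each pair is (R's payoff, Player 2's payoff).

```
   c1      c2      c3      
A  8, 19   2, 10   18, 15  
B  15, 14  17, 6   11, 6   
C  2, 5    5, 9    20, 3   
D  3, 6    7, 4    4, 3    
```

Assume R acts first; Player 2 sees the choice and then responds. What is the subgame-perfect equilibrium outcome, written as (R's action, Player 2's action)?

Work backward from Player 2's decision.
- A: Player 2 compares 19, 10, 15 and picks c1; R would get 8.
- B: Player 2 compares 14, 6, 6 and picks c1; R would get 15.
- C: Player 2 compares 5, 9, 3 and picks c2; R would get 5.
- D: Player 2 compares 6, 4, 3 and picks c1; R would get 3.
R's induced payoffs are 8, 15, 5, 3, so R commits to B. Subgame-perfect outcome: (B, c1) with payoffs (15, 14).

(B, c1)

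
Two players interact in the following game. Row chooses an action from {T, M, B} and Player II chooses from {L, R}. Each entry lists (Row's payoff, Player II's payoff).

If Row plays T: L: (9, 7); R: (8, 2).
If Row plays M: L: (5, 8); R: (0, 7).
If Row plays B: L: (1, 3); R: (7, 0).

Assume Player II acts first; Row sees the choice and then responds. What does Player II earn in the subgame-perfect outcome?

7

Backward induction with Player II moving first.
- L: Row compares 9, 5, 1 and picks T; Player II would get 7.
- R: Row compares 8, 0, 7 and picks T; Player II would get 2.
Among 7, 2, the best is 7 at L. Subgame-perfect outcome: (T, L) with payoffs (9, 7).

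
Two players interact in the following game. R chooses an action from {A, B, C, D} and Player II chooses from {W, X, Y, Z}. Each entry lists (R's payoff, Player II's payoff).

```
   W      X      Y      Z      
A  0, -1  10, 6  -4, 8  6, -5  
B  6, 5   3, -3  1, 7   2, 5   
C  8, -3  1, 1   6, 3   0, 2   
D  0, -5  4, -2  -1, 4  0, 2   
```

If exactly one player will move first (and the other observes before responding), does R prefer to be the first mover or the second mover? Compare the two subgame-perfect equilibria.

If R leads: Player II's best replies are A→Y, B→Y, C→Y, D→Y; R's induced payoffs -4, 1, 6, -1; outcome (C, Y), payoffs (6, 3).
If Player II leads: R's best replies are W→C, X→A, Y→C, Z→A; Player II's induced payoffs -3, 6, 3, -5; outcome (A, X), payoffs (10, 6).
R gets 6 moving first and 10 moving second, so R prefers to move second.

second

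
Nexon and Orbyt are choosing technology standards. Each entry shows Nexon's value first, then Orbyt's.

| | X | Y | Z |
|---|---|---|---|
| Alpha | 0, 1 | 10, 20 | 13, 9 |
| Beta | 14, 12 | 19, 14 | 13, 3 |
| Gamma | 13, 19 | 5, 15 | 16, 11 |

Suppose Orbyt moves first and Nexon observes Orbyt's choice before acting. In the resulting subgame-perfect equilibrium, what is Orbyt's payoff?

Work backward from Nexon's decision.
- X: Nexon compares 0, 14, 13 and picks Beta; Orbyt would get 12.
- Y: Nexon compares 10, 19, 5 and picks Beta; Orbyt would get 14.
- Z: Nexon compares 13, 13, 16 and picks Gamma; Orbyt would get 11.
Orbyt's induced payoffs are 12, 14, 11, so Orbyt commits to Y. Subgame-perfect outcome: (Beta, Y) with payoffs (19, 14).

14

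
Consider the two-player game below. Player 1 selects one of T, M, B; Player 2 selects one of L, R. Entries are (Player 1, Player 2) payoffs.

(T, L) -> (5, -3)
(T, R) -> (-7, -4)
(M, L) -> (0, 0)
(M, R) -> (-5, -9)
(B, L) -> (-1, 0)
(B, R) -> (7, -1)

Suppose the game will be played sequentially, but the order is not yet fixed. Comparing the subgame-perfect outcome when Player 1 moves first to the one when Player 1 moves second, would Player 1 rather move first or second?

If Player 1 leads: Player 2's best replies are T→L, M→L, B→L; Player 1's induced payoffs 5, 0, -1; outcome (T, L), payoffs (5, -3).
If Player 2 leads: Player 1's best replies are L→T, R→B; Player 2's induced payoffs -3, -1; outcome (B, R), payoffs (7, -1).
Player 1 gets 5 moving first and 7 moving second, so Player 1 prefers to move second.

second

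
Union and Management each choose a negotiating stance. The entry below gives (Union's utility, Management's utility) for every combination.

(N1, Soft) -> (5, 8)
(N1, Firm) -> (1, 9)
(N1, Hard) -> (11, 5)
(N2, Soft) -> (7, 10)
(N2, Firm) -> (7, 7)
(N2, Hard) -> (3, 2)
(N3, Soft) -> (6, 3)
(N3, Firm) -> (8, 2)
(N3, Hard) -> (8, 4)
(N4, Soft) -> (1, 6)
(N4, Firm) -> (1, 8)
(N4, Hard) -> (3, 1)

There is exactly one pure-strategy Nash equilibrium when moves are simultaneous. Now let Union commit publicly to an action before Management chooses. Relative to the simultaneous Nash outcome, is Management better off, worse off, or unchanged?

Backward induction with Union moving first.
- N1 → Management plays Firm (best of 8, 9, 5); Union gets 1.
- N2 → Management plays Soft (best of 10, 7, 2); Union gets 7.
- N3 → Management plays Hard (best of 3, 2, 4); Union gets 8.
- N4 → Management plays Firm (best of 6, 8, 1); Union gets 1.
Among 1, 7, 8, 1, the best is 8 at N3. Subgame-perfect outcome: (N3, Hard) with payoffs (8, 4).
Now find the simultaneous Nash equilibrium.
Union's best replies: Soft→N2; Firm→N3; Hard→N1.
Management's best replies: N1→Firm; N2→Soft; N3→Hard; N4→Firm.
Only (N2, Soft) has each player best-responding; Nash payoffs (7, 10).
Management earns 4 sequentially versus 10 at the Nash outcome: worse off.

worse off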